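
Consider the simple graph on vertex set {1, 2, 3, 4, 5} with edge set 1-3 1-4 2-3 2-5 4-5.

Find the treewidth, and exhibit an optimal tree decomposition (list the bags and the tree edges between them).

The largest bag has 3 vertices, giving width 2; this decomposition certifies tw(G) ≤ 2. Since 1–4–5–2–3–1 is a cycle in G, G is not acyclic. Forests are exactly the graphs of treewidth ≤ 1, so tw(G) ≥ 2. The upper and lower bounds meet at 2, so that is the treewidth.

Treewidth 2.
One such decomposition:
Bags: B1 = {1, 4, 5}  B2 = {1, 2, 5}  B3 = {1, 2, 3}
Tree: B1–B2, B2–B3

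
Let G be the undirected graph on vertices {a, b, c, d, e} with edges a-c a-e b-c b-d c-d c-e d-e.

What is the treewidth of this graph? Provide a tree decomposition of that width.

Every bag has size at most 3, so the width is 3 − 1 = 2 and tw(G) ≤ 2. On the other hand G contains the 3-clique {c, d, e}. A clique must lie in a single bag of any decomposition, so no decomposition can have width below 2. Therefore the treewidth is 2.

Treewidth 2.
Bags: B1 = {c, d, e}  B2 = {a, c, e}  B3 = {b, c, d}
Tree: B1–B2, B1–B3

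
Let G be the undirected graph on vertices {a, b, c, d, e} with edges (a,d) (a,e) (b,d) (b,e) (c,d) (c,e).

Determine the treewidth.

2

A width-2 tree decomposition is:
Bags: B1 = {c, d, e}  B2 = {a, d, e}  B3 = {b, d, e}
Tree: B1–B2, B2–B3
The largest bag has 3 vertices, giving width 2; this decomposition certifies tw(G) ≤ 2. Since c–e–a–d–c is a cycle in G, G is not acyclic. Forests are exactly the graphs of treewidth ≤ 1, so tw(G) ≥ 2. The upper and lower bounds meet at 2, so that is the treewidth.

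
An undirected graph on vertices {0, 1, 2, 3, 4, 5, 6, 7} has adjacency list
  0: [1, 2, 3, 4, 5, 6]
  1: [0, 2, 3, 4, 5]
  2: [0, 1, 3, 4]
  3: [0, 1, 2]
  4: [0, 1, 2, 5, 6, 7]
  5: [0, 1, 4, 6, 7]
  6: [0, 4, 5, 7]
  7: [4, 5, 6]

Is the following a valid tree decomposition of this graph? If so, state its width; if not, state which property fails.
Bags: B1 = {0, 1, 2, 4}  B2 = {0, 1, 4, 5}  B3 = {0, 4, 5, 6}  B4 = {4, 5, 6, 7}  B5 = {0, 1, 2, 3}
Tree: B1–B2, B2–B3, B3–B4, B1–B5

Vertex coverage: the bags together contain {0, 1, 2, 3, 4, 5, 6, 7}, the full vertex set. Edge coverage: each edge of G has both endpoints in at least one bag. Running intersection: for every vertex, the bags containing it form a connected subtree. All three properties hold, so this is a valid tree decomposition of width max|bag| − 1 = 3, and hence tw(G) ≤ 3.

Yes; width 3.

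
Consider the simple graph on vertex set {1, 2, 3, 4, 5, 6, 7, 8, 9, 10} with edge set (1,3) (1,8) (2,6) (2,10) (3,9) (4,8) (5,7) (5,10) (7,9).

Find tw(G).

A width-1 tree decomposition is:
Bags: B1 = {4, 8}  B2 = {1, 8}  B3 = {1, 3}  B4 = {3, 9}  B5 = {7, 9}  B6 = {5, 7}  B7 = {5, 10}  B8 = {2, 10}  B9 = {2, 6}
Tree: B1–B2, B2–B3, B3–B4, B4–B5, B5–B6, B6–B7, B7–B8, B8–B9
Each bag holds 2 vertices, so the decomposition has width 1, which upper-bounds the treewidth. Any graph with an edge has treewidth ≥ 1, and G has the edge 4–8. Therefore the treewidth is 1.

1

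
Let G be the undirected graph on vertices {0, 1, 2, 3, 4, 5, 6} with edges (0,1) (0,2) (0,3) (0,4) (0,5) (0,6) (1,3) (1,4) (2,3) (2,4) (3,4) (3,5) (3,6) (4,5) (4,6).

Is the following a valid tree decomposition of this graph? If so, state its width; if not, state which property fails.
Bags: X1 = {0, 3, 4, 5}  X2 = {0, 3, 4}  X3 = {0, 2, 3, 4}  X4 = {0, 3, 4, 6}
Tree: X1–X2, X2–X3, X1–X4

A tree decomposition must satisfy three properties: every vertex lies in some bag; for every edge, both endpoints lie together in some bag; and for every vertex, the bags containing it form a connected subtree. Here vertex 1 appears in no bag, so the decomposition is invalid.

No — vertex 1 appears in no bag.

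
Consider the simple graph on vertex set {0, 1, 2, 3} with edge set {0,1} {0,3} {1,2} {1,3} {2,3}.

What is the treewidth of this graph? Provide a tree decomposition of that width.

Treewidth 2.
One such decomposition:
Bags: B1 = {0, 1, 3}  B2 = {1, 2, 3}
Tree: B1–B2

Every bag has size at most 3, so the width is 3 − 1 = 2 and tw(G) ≤ 2. On the other hand G contains the 3-clique {0, 1, 3}. A clique must lie in a single bag of any decomposition, so no decomposition can have width below 2. Therefore the treewidth is 2.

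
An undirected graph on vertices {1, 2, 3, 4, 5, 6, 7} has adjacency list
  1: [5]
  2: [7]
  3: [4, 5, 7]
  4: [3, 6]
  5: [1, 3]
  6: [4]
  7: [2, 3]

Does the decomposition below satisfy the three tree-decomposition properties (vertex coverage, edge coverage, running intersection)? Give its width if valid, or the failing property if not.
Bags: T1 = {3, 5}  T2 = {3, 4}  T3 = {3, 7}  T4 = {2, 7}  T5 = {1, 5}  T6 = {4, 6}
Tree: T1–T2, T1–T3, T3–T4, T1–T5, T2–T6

Checking the three conditions: (i) the bags cover all of {1, 2, 3, 4, 5, 6, 7}; (ii) for each edge, some bag contains both endpoints; (iii) the bags containing any fixed vertex form a subtree. All hold, so the decomposition is valid with width 2 − 1 = 1.

Yes; width 1.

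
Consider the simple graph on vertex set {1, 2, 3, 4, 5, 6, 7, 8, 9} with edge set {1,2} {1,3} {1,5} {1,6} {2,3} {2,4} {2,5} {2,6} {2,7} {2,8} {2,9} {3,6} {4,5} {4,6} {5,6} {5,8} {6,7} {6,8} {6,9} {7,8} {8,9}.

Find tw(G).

A width-3 tree decomposition is:
Bags: B1 = {2, 4, 5, 6}  B2 = {2, 5, 6, 8}  B3 = {2, 6, 8, 9}  B4 = {1, 2, 5, 6}  B5 = {1, 2, 3, 6}  B6 = {2, 6, 7, 8}
Tree: B1–B2, B2–B3, B1–B4, B4–B5, B2–B6
The largest bag has 4 vertices, giving width 3; this decomposition certifies tw(G) ≤ 3. Conversely, {2, 6, 8, 9} is a clique of size 4, and the vertices of any clique must share a bag in every tree decomposition; so some bag has ≥ 4 vertices and tw(G) ≥ 3. Hence tw(G) = 3 exactly.

3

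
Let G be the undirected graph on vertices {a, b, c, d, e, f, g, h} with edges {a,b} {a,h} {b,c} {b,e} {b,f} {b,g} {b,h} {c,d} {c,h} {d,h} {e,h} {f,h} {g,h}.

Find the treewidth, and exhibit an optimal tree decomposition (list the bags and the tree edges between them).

Each bag holds 3 vertices, so the decomposition has width 2, which upper-bounds the treewidth. For the lower bound, the 3 vertices {c, d, h} are pairwise adjacent, and any tree decomposition puts a clique entirely inside one bag — forcing width ≥ 2. The upper and lower bounds meet at 2, so that is the treewidth.

Treewidth 2.
Bags: B1 = {b, g, h}  B2 = {a, b, h}  B3 = {b, e, h}  B4 = {b, c, h}  B5 = {c, d, h}  B6 = {b, f, h}
Tree: B1–B2, B1–B3, B1–B4, B4–B5, B2–B6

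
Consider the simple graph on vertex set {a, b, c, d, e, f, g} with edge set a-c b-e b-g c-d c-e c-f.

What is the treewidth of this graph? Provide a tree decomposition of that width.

Treewidth 1.
One such decomposition:
Bags: B1 = {c, e}  B2 = {c, d}  B3 = {b, e}  B4 = {b, g}  B5 = {c, f}  B6 = {a, c}
Tree: B1–B2, B1–B3, B3–B4, B2–B5, B1–B6

Each bag holds 2 vertices, so the decomposition has width 1, which upper-bounds the treewidth. G has an edge, so its treewidth is at least 1. Therefore the treewidth is 1.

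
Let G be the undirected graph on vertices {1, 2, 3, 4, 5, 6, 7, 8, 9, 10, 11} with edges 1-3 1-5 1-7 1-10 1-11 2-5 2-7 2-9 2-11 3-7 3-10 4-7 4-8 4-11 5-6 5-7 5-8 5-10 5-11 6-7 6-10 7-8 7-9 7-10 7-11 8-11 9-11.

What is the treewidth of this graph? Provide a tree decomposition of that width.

Treewidth 3.
Bags: B1 = {5, 7, 8, 11}  B2 = {1, 5, 7, 11}  B3 = {4, 7, 8, 11}  B4 = {1, 5, 7, 10}  B5 = {5, 6, 7, 10}  B6 = {1, 3, 7, 10}  B7 = {2, 5, 7, 11}  B8 = {2, 7, 9, 11}
Tree: B1–B2, B1–B3, B2–B4, B4–B5, B4–B6, B1–B7, B7–B8

Every bag has size at most 4, so the width is 4 − 1 = 3 and tw(G) ≤ 3. Conversely, {2, 7, 9, 11} is a clique of size 4, and the vertices of any clique must share a bag in every tree decomposition; so some bag has ≥ 4 vertices and tw(G) ≥ 3. Therefore the treewidth is 3.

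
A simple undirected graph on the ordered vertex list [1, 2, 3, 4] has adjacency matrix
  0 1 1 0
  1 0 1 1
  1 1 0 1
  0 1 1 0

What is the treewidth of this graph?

2

A width-2 tree decomposition is:
Bags: B1 = {1, 2, 3}  B2 = {2, 3, 4}
Tree: B1–B2
The largest bag has 3 vertices, giving width 2; this decomposition certifies tw(G) ≤ 2. Conversely, {1, 2, 3} is a clique of size 3, and the vertices of any clique must share a bag in every tree decomposition; so some bag has ≥ 3 vertices and tw(G) ≥ 2. Combining the bounds, tw(G) = 2.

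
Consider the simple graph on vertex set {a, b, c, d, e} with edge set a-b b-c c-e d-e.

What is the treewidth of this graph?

A width-1 tree decomposition is:
Bags: B1 = {c, e}  B2 = {d, e}  B3 = {b, c}  B4 = {a, b}
Tree: B1–B2, B1–B3, B3–B4
The largest bag has 2 vertices, giving width 1; this decomposition certifies tw(G) ≤ 1. G has an edge, so its treewidth is at least 1. Combining the bounds, tw(G) = 1.

1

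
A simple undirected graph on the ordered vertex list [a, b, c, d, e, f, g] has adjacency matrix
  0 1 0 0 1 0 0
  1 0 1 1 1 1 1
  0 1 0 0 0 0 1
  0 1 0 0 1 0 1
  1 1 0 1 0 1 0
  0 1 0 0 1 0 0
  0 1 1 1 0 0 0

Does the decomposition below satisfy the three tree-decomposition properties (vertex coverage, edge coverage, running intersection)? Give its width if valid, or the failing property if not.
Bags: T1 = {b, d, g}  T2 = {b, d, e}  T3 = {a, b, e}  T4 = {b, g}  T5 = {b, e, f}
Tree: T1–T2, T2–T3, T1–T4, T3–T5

No — vertex c appears in no bag.

A tree decomposition must satisfy three properties: every vertex lies in some bag; for every edge, both endpoints lie together in some bag; and for every vertex, the bags containing it form a connected subtree. Here vertex c appears in no bag, so the decomposition is invalid.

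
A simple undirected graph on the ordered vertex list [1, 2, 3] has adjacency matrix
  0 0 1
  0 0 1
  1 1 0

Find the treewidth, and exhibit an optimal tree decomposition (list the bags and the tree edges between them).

Treewidth 1.
One such decomposition:
Bags: B1 = {2, 3}  B2 = {1, 3}
Tree: B1–B2

Each bag holds 2 vertices, so the decomposition has width 1, which upper-bounds the treewidth. Any graph with an edge has treewidth ≥ 1, and G has the edge 2–3. The upper and lower bounds meet at 1, so that is the treewidth.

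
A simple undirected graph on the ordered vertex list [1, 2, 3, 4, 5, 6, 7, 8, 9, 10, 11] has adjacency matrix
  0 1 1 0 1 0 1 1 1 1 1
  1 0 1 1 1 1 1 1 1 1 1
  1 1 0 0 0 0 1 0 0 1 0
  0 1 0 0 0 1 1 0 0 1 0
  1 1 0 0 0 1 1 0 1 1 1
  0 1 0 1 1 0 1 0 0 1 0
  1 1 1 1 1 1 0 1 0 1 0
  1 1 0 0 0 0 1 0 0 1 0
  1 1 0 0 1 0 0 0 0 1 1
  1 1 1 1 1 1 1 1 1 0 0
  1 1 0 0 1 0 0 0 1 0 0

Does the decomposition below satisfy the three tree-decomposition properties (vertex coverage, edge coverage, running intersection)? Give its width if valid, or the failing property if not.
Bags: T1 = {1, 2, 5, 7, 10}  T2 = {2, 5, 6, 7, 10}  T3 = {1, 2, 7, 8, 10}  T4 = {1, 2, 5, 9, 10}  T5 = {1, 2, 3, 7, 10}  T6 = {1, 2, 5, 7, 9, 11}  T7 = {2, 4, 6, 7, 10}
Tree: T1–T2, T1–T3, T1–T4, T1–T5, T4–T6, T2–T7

A tree decomposition must satisfy three properties: every vertex lies in some bag; for every edge, both endpoints lie together in some bag; and for every vertex, the bags containing it form a connected subtree. Here bags containing vertex 7 are not connected in the tree, so the decomposition is invalid.

No — bags containing vertex 7 are not connected in the tree.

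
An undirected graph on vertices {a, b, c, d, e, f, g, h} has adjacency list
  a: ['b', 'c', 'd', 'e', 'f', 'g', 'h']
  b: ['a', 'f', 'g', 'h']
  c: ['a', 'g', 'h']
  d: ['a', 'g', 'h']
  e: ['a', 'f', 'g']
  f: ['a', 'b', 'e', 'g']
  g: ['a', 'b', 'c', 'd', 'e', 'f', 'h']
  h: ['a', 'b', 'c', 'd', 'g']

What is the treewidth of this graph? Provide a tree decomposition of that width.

Treewidth 3.
One such decomposition:
Bags: B1 = {a, b, f, g}  B2 = {a, e, f, g}  B3 = {a, b, g, h}  B4 = {a, c, g, h}  B5 = {a, d, g, h}
Tree: B1–B2, B1–B3, B3–B4, B3–B5

Every bag has size at most 4, so the width is 4 − 1 = 3 and tw(G) ≤ 3. For the lower bound, the 4 vertices {a, e, f, g} are pairwise adjacent, and any tree decomposition puts a clique entirely inside one bag — forcing width ≥ 3. Combining the bounds, tw(G) = 3.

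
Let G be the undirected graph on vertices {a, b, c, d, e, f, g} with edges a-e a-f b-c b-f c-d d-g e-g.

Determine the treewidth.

2

A width-2 tree decomposition is:
Bags: B1 = {b, c, d}  B2 = {b, d, f}  B3 = {a, d, f}  B4 = {a, d, e}  B5 = {d, e, g}
Tree: B1–B2, B2–B3, B3–B4, B4–B5
The largest bag has 3 vertices, giving width 2; this decomposition certifies tw(G) ≤ 2. The edges d–c–b–f–a–e–g–d form a cycle, so G is not a tree and its treewidth is at least 2. Combining the bounds, tw(G) = 2.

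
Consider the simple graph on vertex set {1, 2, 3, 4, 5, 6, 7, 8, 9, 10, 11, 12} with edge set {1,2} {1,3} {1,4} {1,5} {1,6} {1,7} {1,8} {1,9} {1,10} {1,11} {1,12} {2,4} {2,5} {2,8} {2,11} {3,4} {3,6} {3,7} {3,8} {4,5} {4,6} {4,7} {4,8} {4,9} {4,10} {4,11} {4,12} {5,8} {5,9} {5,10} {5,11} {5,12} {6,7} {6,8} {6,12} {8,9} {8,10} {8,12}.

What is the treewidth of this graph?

4

A width-4 tree decomposition is:
Bags: B1 = {1, 4, 5, 8, 12}  B2 = {1, 4, 6, 8, 12}  B3 = {1, 2, 4, 5, 8}  B4 = {1, 3, 4, 6, 8}  B5 = {1, 3, 4, 6, 7}  B6 = {1, 4, 5, 8, 9}  B7 = {1, 4, 5, 8, 10}  B8 = {1, 2, 4, 5, 11}
Tree: B1–B2, B1–B3, B2–B4, B4–B5, B3–B6, B3–B7, B3–B8
Every bag has size at most 5, so the width is 5 − 1 = 4 and tw(G) ≤ 4. Conversely, {1, 3, 4, 6, 8} is a clique of size 5, and the vertices of any clique must share a bag in every tree decomposition; so some bag has ≥ 5 vertices and tw(G) ≥ 4. Hence tw(G) = 4 exactly.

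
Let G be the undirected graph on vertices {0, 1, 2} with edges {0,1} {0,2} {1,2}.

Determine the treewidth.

A width-2 tree decomposition is:
Bags: B1 = {0, 1, 2}
Tree: (single bag)
A single bag containing all 3 vertices is trivially a valid decomposition of width 2. On the other hand G contains the 3-clique {0, 1, 2}. A clique must lie in a single bag of any decomposition, so no decomposition can have width below 2. Hence tw(G) = 2 exactly.

2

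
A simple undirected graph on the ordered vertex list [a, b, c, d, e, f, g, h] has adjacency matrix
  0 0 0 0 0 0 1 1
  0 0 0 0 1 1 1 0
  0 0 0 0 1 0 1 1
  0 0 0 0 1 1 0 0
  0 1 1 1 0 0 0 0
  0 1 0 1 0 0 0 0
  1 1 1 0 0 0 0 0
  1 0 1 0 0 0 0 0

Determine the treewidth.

A width-2 tree decomposition is:
Bags: B1 = {a, g, h}  B2 = {c, g, h}  B3 = {b, c, g}  B4 = {b, c, e}  B5 = {b, e, f}  B6 = {d, e, f}
Tree: B1–B2, B2–B3, B3–B4, B4–B5, B5–B6
Each bag holds 3 vertices, so the decomposition has width 2, which upper-bounds the treewidth. The edges a–h–c–g–a form a cycle, so G is not a tree and its treewidth is at least 2. Therefore the treewidth is 2.

2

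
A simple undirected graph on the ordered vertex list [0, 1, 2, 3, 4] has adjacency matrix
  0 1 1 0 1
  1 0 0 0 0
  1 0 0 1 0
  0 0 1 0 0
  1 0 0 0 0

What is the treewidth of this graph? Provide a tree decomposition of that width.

Every bag has size at most 2, so the width is 2 − 1 = 1 and tw(G) ≤ 1. G has an edge, so its treewidth is at least 1. The upper and lower bounds meet at 1, so that is the treewidth.

Treewidth 1.
One optimal decomposition is:
Bags: B1 = {0, 2}  B2 = {0, 1}  B3 = {2, 3}  B4 = {0, 4}
Tree: B1–B2, B1–B3, B1–B4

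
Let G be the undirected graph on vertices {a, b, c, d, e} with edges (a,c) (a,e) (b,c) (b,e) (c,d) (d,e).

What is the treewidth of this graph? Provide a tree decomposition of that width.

Treewidth 2.
Bags: B1 = {a, c, e}  B2 = {c, d, e}  B3 = {b, c, e}
Tree: B1–B2, B2–B3

Each bag holds 3 vertices, so the decomposition has width 2, which upper-bounds the treewidth. For the lower bound, G contains the cycle c–a–e–d–c, so G is not a forest; only forests have treewidth ≤ 1, hence tw(G) ≥ 2. The upper and lower bounds meet at 2, so that is the treewidth.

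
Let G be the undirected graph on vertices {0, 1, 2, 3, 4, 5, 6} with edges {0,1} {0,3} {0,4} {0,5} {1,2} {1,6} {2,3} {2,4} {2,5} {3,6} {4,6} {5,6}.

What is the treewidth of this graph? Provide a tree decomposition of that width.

Each bag holds 4 vertices, so the decomposition has width 3, which upper-bounds the treewidth. For the lower bound: the 4 vertex sets {4,6}, {2,3}, {0}, {5} are disjoint, each induces a connected subgraph, and every pair is joined by at least one edge of G. Contracting each set to a single vertex therefore yields K_{4} as a minor, and since treewidth is minor-monotone, tw(G) ≥ tw(K_{4}) = 3. The upper and lower bounds meet at 3, so that is the treewidth.

Treewidth 3.
One such decomposition:
Bags: B1 = {0, 2, 4, 6}  B2 = {0, 2, 3, 6}  B3 = {0, 2, 5, 6}  B4 = {0, 1, 2, 6}
Tree: B1–B2, B2–B3, B3–B4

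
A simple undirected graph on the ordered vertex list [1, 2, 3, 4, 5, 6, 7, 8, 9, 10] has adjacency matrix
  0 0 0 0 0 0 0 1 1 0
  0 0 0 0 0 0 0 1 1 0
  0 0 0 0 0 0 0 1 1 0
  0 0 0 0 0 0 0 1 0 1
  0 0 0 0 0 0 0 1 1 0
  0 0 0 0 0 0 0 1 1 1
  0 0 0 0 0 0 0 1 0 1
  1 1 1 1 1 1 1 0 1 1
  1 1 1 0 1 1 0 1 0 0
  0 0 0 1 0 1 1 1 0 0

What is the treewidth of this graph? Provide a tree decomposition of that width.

The largest bag has 3 vertices, giving width 2; this decomposition certifies tw(G) ≤ 2. Conversely, {1, 8, 9} is a clique of size 3, and the vertices of any clique must share a bag in every tree decomposition; so some bag has ≥ 3 vertices and tw(G) ≥ 2. Combining the bounds, tw(G) = 2.

Treewidth 2.
One such decomposition:
Bags: B1 = {6, 8, 9}  B2 = {6, 8, 10}  B3 = {2, 8, 9}  B4 = {1, 8, 9}  B5 = {3, 8, 9}  B6 = {7, 8, 10}  B7 = {5, 8, 9}  B8 = {4, 8, 10}
Tree: B1–B2, B1–B3, B3–B4, B3–B5, B2–B6, B1–B7, B2–B8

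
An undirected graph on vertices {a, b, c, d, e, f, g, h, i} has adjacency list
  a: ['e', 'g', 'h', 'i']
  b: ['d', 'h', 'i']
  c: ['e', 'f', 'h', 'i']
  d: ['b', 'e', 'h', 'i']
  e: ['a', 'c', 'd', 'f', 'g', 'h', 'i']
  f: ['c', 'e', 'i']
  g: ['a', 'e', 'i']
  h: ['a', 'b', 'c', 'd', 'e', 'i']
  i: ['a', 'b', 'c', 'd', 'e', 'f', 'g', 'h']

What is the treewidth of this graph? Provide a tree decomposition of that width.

Every bag has size at most 4, so the width is 4 − 1 = 3 and tw(G) ≤ 3. For the lower bound, the 4 vertices {a, e, g, i} are pairwise adjacent, and any tree decomposition puts a clique entirely inside one bag — forcing width ≥ 3. Hence tw(G) = 3 exactly.

Treewidth 3.
Bags: B1 = {c, e, h, i}  B2 = {d, e, h, i}  B3 = {a, e, h, i}  B4 = {b, d, h, i}  B5 = {c, e, f, i}  B6 = {a, e, g, i}
Tree: B1–B2, B2–B3, B2–B4, B1–B5, B3–B6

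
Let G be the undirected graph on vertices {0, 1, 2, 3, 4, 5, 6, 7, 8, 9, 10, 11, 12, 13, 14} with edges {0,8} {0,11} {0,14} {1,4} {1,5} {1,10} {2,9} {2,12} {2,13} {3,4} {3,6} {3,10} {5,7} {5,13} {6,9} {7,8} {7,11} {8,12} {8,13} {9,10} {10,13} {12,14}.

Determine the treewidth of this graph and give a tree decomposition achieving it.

The largest bag has 4 vertices, giving width 3; this decomposition certifies tw(G) ≤ 3. For the lower bound: the 4 vertex sets {3,4,6}, {9}, {10}, {1,2,5,13} are disjoint, each induces a connected subgraph, and every pair is joined by at least one edge of G. Contracting each set to a single vertex therefore yields K_{4} as a minor, and since treewidth is minor-monotone, tw(G) ≥ tw(K_{4}) = 3. Therefore the treewidth is 3.

Treewidth 3.
One such decomposition:
Bags: B1 = {3, 4, 6, 9}  B2 = {3, 4, 9, 10}  B3 = {1, 4, 9, 10}  B4 = {1, 2, 9, 10}  B5 = {1, 2, 10, 13}  B6 = {1, 2, 5, 13}  B7 = {2, 5, 12, 13}  B8 = {5, 8, 12, 13}  B9 = {5, 7, 8, 12}  B10 = {7, 8, 12, 14}  B11 = {0, 7, 8, 14}  B12 = {0, 7, 11, 14}
Tree: B1–B2, B2–B3, B3–B4, B4–B5, B5–B6, B6–B7, B7–B8, B8–B9, B9–B10, B10–B11, B11–B12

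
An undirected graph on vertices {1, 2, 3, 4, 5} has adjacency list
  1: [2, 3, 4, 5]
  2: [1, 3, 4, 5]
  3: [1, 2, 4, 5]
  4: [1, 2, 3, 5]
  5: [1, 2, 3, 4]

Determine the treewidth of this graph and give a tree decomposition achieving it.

A single bag containing all 5 vertices is trivially a valid decomposition of width 4. Conversely, {1, 2, 3, 4, 5} is a clique of size 5, and the vertices of any clique must share a bag in every tree decomposition; so some bag has ≥ 5 vertices and tw(G) ≥ 4. Combining the bounds, tw(G) = 4.

Treewidth 4.
One optimal decomposition is:
Bags: B1 = {1, 2, 3, 4, 5}
Tree: (single bag)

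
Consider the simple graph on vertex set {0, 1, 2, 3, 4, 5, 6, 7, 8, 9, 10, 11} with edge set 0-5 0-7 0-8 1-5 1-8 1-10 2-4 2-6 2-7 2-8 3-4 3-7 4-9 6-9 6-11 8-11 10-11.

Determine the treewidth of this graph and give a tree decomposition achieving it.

Treewidth 3.
One such decomposition:
Bags: B1 = {3, 4, 6, 9}  B2 = {2, 3, 4, 6}  B3 = {2, 3, 6, 7}  B4 = {2, 6, 7, 11}  B5 = {2, 7, 8, 11}  B6 = {0, 7, 8, 11}  B7 = {0, 8, 10, 11}  B8 = {0, 1, 8, 10}  B9 = {0, 1, 5, 10}
Tree: B1–B2, B2–B3, B3–B4, B4–B5, B5–B6, B6–B7, B7–B8, B8–B9

Every bag has size at most 4, so the width is 4 − 1 = 3 and tw(G) ≤ 3. For the lower bound: the 4 vertex sets {3,4,9}, {6}, {2}, {0,7,8,11} are disjoint, each induces a connected subgraph, and every pair is joined by at least one edge of G. Contracting each set to a single vertex therefore yields K_{4} as a minor, and since treewidth is minor-monotone, tw(G) ≥ tw(K_{4}) = 3. The upper and lower bounds meet at 3, so that is the treewidth.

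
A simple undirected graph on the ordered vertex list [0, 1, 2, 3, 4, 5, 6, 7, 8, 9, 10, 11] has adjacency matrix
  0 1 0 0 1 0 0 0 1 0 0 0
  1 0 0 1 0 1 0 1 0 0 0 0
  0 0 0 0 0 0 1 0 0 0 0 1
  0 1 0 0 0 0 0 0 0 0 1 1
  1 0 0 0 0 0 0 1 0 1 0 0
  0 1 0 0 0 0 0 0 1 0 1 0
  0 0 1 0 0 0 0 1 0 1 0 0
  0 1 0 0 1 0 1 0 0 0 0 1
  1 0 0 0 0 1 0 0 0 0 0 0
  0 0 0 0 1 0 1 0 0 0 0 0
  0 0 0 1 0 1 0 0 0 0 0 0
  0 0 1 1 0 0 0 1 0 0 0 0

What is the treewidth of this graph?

3

A width-3 tree decomposition is:
Bags: B1 = {0, 5, 8, 10}  B2 = {0, 1, 5, 10}  B3 = {0, 1, 3, 10}  B4 = {0, 1, 3, 4}  B5 = {1, 3, 4, 7}  B6 = {3, 4, 7, 11}  B7 = {4, 7, 9, 11}  B8 = {6, 7, 9, 11}  B9 = {2, 6, 9, 11}
Tree: B1–B2, B2–B3, B3–B4, B4–B5, B5–B6, B6–B7, B7–B8, B8–B9
Each bag holds 4 vertices, so the decomposition has width 3, which upper-bounds the treewidth. For the lower bound: the 4 vertex sets {5,8,10}, {0}, {1}, {3,4,7,11} are disjoint, each induces a connected subgraph, and every pair is joined by at least one edge of G. Contracting each set to a single vertex therefore yields K_{4} as a minor, and since treewidth is minor-monotone, tw(G) ≥ tw(K_{4}) = 3. The upper and lower bounds meet at 3, so that is the treewidth.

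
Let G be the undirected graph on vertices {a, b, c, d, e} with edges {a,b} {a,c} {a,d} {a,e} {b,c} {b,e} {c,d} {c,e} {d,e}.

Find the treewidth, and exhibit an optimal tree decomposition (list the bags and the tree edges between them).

Each bag holds 4 vertices, so the decomposition has width 3, which upper-bounds the treewidth. On the other hand G contains the 4-clique {a, c, d, e}. A clique must lie in a single bag of any decomposition, so no decomposition can have width below 3. Hence tw(G) = 3 exactly.

Treewidth 3.
One such decomposition:
Bags: B1 = {a, c, d, e}  B2 = {a, b, c, e}
Tree: B1–B2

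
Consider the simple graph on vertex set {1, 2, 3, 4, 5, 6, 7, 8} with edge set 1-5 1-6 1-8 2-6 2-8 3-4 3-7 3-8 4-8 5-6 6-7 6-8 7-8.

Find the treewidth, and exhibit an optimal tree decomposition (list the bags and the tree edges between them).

Treewidth 2.
One such decomposition:
Bags: B1 = {1, 6, 8}  B2 = {6, 7, 8}  B3 = {3, 7, 8}  B4 = {1, 5, 6}  B5 = {2, 6, 8}  B6 = {3, 4, 8}
Tree: B1–B2, B2–B3, B1–B4, B2–B5, B3–B6

Each bag holds 3 vertices, so the decomposition has width 2, which upper-bounds the treewidth. Conversely, {3, 4, 8} is a clique of size 3, and the vertices of any clique must share a bag in every tree decomposition; so some bag has ≥ 3 vertices and tw(G) ≥ 2. Therefore the treewidth is 2.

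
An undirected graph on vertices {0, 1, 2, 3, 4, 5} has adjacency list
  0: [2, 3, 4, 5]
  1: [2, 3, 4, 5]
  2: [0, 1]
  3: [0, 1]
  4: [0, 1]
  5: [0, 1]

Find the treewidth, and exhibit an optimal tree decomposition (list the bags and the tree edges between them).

Treewidth 2.
One optimal decomposition is:
Bags: B1 = {0, 1, 5}  B2 = {0, 1, 4}  B3 = {0, 1, 2}  B4 = {0, 1, 3}
Tree: B1–B2, B2–B3, B3–B4

Every bag has size at most 3, so the width is 3 − 1 = 2 and tw(G) ≤ 2. Since 5–1–4–0–5 is a cycle in G, G is not acyclic. Forests are exactly the graphs of treewidth ≤ 1, so tw(G) ≥ 2. The upper and lower bounds meet at 2, so that is the treewidth.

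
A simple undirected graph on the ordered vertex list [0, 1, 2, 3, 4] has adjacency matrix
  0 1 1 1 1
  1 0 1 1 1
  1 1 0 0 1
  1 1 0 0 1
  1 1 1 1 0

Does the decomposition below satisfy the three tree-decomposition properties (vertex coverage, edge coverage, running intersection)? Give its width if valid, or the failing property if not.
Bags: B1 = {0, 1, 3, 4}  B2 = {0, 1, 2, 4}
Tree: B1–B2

Yes; width 3.

Every vertex of G appears in some bag (union = {0, 1, 2, 3, 4}); every edge is covered by a bag; and for each vertex v the set of bags containing v is connected in the bag tree. The decomposition is therefore valid. The largest bag has 4 vertices, so the width is 3.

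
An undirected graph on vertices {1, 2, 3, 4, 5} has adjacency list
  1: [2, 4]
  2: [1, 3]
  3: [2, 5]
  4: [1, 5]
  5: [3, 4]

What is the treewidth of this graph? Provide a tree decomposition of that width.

Treewidth 2.
Bags: B1 = {2, 3, 5}  B2 = {1, 2, 5}  B3 = {1, 4, 5}
Tree: B1–B2, B2–B3

Each bag holds 3 vertices, so the decomposition has width 2, which upper-bounds the treewidth. The edges 5–3–2–1–4–5 form a cycle, so G is not a tree and its treewidth is at least 2. Therefore the treewidth is 2.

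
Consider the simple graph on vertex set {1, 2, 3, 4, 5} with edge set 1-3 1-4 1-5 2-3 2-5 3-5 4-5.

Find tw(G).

2

A width-2 tree decomposition is:
Bags: B1 = {1, 3, 5}  B2 = {1, 4, 5}  B3 = {2, 3, 5}
Tree: B1–B2, B1–B3
Each bag holds 3 vertices, so the decomposition has width 2, which upper-bounds the treewidth. On the other hand G contains the 3-clique {1, 3, 5}. A clique must lie in a single bag of any decomposition, so no decomposition can have width below 2. Hence tw(G) = 2 exactly.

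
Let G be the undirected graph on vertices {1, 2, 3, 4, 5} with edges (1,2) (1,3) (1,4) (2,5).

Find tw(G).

1

A width-1 tree decomposition is:
Bags: B1 = {1, 2}  B2 = {1, 3}  B3 = {2, 5}  B4 = {1, 4}
Tree: B1–B2, B1–B3, B1–B4
Every bag has size at most 2, so the width is 2 − 1 = 1 and tw(G) ≤ 1. Since G has at least one edge (e.g. 1–2), it is not an edgeless graph, so tw(G) ≥ 1. Combining the bounds, tw(G) = 1.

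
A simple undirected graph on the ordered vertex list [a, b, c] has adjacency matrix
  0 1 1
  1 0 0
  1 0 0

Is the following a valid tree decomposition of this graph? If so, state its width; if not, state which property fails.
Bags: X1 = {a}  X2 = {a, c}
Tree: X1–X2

A tree decomposition must satisfy three properties: every vertex lies in some bag; for every edge, both endpoints lie together in some bag; and for every vertex, the bags containing it form a connected subtree. Here vertex b appears in no bag, so the decomposition is invalid.

No — vertex b appears in no bag.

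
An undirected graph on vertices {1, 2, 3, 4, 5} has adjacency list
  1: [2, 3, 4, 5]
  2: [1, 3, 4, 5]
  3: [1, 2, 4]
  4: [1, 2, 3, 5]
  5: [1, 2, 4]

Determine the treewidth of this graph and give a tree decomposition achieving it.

Treewidth 3.
Bags: B1 = {1, 2, 3, 4}  B2 = {1, 2, 4, 5}
Tree: B1–B2

Each bag holds 4 vertices, so the decomposition has width 3, which upper-bounds the treewidth. For the lower bound, the 4 vertices {1, 2, 3, 4} are pairwise adjacent, and any tree decomposition puts a clique entirely inside one bag — forcing width ≥ 3. The upper and lower bounds meet at 3, so that is the treewidth.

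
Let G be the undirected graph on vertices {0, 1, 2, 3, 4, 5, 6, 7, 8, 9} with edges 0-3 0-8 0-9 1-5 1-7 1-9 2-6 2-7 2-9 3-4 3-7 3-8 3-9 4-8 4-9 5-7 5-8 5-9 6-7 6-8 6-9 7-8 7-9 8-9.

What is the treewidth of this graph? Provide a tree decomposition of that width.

Treewidth 3.
One such decomposition:
Bags: B1 = {3, 7, 8, 9}  B2 = {0, 3, 8, 9}  B3 = {5, 7, 8, 9}  B4 = {6, 7, 8, 9}  B5 = {1, 5, 7, 9}  B6 = {3, 4, 8, 9}  B7 = {2, 6, 7, 9}
Tree: B1–B2, B1–B3, B1–B4, B3–B5, B2–B6, B4–B7

Each bag holds 4 vertices, so the decomposition has width 3, which upper-bounds the treewidth. Conversely, {0, 3, 8, 9} is a clique of size 4, and the vertices of any clique must share a bag in every tree decomposition; so some bag has ≥ 4 vertices and tw(G) ≥ 3. Therefore the treewidth is 3.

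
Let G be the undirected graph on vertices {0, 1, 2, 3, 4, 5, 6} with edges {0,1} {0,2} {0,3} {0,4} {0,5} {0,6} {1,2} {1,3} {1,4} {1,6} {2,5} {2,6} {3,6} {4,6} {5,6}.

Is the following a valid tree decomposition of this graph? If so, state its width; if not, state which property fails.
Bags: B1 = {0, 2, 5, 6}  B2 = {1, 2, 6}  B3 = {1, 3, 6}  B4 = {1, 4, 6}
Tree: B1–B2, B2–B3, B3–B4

A tree decomposition must satisfy three properties: every vertex lies in some bag; for every edge, both endpoints lie together in some bag; and for every vertex, the bags containing it form a connected subtree. Here edge (0,1) lies in no bag, so the decomposition is invalid.

No — edge (0,1) lies in no bag.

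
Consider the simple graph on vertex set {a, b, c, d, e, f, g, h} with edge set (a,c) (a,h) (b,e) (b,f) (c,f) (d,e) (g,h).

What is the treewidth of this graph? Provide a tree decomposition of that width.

The largest bag has 2 vertices, giving width 1; this decomposition certifies tw(G) ≤ 1. Any graph with an edge has treewidth ≥ 1, and G has the edge g–h. The upper and lower bounds meet at 1, so that is the treewidth.

Treewidth 1.
Bags: B1 = {g, h}  B2 = {a, h}  B3 = {a, c}  B4 = {c, f}  B5 = {b, f}  B6 = {b, e}  B7 = {d, e}
Tree: B1–B2, B2–B3, B3–B4, B4–B5, B5–B6, B6–B7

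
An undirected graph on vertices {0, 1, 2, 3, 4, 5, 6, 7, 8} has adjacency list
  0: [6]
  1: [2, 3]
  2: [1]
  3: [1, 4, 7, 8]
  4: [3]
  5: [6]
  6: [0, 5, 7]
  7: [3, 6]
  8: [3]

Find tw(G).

A width-1 tree decomposition is:
Bags: B1 = {1, 3}  B2 = {3, 7}  B3 = {3, 4}  B4 = {1, 2}  B5 = {3, 8}  B6 = {6, 7}  B7 = {0, 6}  B8 = {5, 6}
Tree: B1–B2, B2–B3, B1–B4, B2–B5, B2–B6, B6–B7, B7–B8
Each bag holds 2 vertices, so the decomposition has width 1, which upper-bounds the treewidth. G has an edge, so its treewidth is at least 1. Combining the bounds, tw(G) = 1.

1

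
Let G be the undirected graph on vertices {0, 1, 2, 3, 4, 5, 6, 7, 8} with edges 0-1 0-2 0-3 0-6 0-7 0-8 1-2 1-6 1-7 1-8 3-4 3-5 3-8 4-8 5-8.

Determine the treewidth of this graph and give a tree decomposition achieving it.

The largest bag has 3 vertices, giving width 2; this decomposition certifies tw(G) ≤ 2. On the other hand G contains the 3-clique {0, 1, 8}. A clique must lie in a single bag of any decomposition, so no decomposition can have width below 2. Combining the bounds, tw(G) = 2.

Treewidth 2.
One optimal decomposition is:
Bags: B1 = {0, 1, 6}  B2 = {0, 1, 8}  B3 = {0, 3, 8}  B4 = {3, 5, 8}  B5 = {3, 4, 8}  B6 = {0, 1, 7}  B7 = {0, 1, 2}
Tree: B1–B2, B2–B3, B3–B4, B4–B5, B2–B6, B6–B7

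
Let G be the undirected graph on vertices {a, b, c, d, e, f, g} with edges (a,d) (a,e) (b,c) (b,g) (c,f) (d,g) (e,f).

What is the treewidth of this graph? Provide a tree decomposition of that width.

The largest bag has 3 vertices, giving width 2; this decomposition certifies tw(G) ≤ 2. For the lower bound, G contains the cycle f–c–b–g–d–a–e–f, so G is not a forest; only forests have treewidth ≤ 1, hence tw(G) ≥ 2. Hence tw(G) = 2 exactly.

Treewidth 2.
One optimal decomposition is:
Bags: B1 = {b, c, f}  B2 = {b, f, g}  B3 = {d, f, g}  B4 = {a, d, f}  B5 = {a, e, f}
Tree: B1–B2, B2–B3, B3–B4, B4–B5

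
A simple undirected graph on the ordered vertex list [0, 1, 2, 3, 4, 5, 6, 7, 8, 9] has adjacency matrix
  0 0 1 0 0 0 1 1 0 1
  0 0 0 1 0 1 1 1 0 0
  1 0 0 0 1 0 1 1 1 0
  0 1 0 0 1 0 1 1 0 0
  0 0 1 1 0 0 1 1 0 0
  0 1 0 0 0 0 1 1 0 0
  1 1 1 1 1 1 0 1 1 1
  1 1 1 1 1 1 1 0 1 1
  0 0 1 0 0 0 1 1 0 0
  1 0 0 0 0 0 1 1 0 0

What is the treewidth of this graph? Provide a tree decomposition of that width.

Treewidth 3.
One such decomposition:
Bags: B1 = {0, 2, 6, 7}  B2 = {2, 6, 7, 8}  B3 = {2, 4, 6, 7}  B4 = {3, 4, 6, 7}  B5 = {1, 3, 6, 7}  B6 = {0, 6, 7, 9}  B7 = {1, 5, 6, 7}
Tree: B1–B2, B2–B3, B3–B4, B4–B5, B1–B6, B5–B7

Each bag holds 4 vertices, so the decomposition has width 3, which upper-bounds the treewidth. On the other hand G contains the 4-clique {1, 3, 6, 7}. A clique must lie in a single bag of any decomposition, so no decomposition can have width below 3. Therefore the treewidth is 3.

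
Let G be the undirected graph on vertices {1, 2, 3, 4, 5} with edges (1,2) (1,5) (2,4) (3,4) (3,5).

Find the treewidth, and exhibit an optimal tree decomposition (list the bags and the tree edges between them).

Treewidth 2.
Bags: B1 = {1, 2, 5}  B2 = {2, 3, 5}  B3 = {2, 3, 4}
Tree: B1–B2, B2–B3

The largest bag has 3 vertices, giving width 2; this decomposition certifies tw(G) ≤ 2. The edges 2–1–5–3–4–2 form a cycle, so G is not a tree and its treewidth is at least 2. Hence tw(G) = 2 exactly.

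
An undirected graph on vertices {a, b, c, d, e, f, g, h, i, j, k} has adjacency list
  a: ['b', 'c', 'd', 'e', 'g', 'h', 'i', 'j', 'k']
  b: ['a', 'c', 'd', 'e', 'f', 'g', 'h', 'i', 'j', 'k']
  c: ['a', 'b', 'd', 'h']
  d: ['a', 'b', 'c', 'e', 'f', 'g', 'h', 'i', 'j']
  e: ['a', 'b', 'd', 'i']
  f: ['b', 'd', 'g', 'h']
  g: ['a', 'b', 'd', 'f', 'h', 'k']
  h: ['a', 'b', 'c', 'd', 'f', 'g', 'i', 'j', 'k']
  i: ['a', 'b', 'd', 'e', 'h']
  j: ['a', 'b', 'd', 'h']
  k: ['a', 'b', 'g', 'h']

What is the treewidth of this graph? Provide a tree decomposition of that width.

Each bag holds 5 vertices, so the decomposition has width 4, which upper-bounds the treewidth. On the other hand G contains the 5-clique {a, b, d, e, i}. A clique must lie in a single bag of any decomposition, so no decomposition can have width below 4. Hence tw(G) = 4 exactly.

Treewidth 4.
Bags: B1 = {a, b, d, g, h}  B2 = {a, b, d, h, j}  B3 = {a, b, c, d, h}  B4 = {a, b, d, h, i}  B5 = {a, b, d, e, i}  B6 = {b, d, f, g, h}  B7 = {a, b, g, h, k}
Tree: B1–B2, B2–B3, B2–B4, B4–B5, B1–B6, B1–B7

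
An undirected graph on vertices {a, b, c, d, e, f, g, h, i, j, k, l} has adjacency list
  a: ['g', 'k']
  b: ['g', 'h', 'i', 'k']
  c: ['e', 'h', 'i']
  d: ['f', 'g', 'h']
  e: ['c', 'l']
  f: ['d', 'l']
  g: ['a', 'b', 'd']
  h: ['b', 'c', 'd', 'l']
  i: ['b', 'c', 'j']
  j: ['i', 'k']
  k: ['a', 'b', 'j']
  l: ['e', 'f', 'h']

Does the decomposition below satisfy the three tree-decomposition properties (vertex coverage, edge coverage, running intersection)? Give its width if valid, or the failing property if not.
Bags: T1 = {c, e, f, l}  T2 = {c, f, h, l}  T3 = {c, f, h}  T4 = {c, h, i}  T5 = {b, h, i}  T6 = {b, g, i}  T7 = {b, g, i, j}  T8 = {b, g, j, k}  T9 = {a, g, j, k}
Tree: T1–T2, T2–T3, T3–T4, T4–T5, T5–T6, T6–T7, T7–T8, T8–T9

A tree decomposition must satisfy three properties: every vertex lies in some bag; for every edge, both endpoints lie together in some bag; and for every vertex, the bags containing it form a connected subtree. Here vertex d appears in no bag, so the decomposition is invalid.

No — vertex d appears in no bag.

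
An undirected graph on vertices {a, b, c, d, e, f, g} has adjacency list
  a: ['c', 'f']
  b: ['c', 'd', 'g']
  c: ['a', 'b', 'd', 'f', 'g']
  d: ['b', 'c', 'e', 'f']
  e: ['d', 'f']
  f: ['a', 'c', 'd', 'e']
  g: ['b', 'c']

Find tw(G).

A width-2 tree decomposition is:
Bags: B1 = {b, c, d}  B2 = {c, d, f}  B3 = {b, c, g}  B4 = {a, c, f}  B5 = {d, e, f}
Tree: B1–B2, B1–B3, B2–B4, B2–B5
The largest bag has 3 vertices, giving width 2; this decomposition certifies tw(G) ≤ 2. On the other hand G contains the 3-clique {d, e, f}. A clique must lie in a single bag of any decomposition, so no decomposition can have width below 2. Combining the bounds, tw(G) = 2.

2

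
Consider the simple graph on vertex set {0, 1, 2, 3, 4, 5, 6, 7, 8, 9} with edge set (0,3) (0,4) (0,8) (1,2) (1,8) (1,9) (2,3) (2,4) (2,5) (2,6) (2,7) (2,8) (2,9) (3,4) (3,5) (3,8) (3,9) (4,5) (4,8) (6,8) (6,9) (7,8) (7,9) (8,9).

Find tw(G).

3

A width-3 tree decomposition is:
Bags: B1 = {2, 3, 8, 9}  B2 = {2, 7, 8, 9}  B3 = {2, 3, 4, 8}  B4 = {1, 2, 8, 9}  B5 = {0, 3, 4, 8}  B6 = {2, 6, 8, 9}  B7 = {2, 3, 4, 5}
Tree: B1–B2, B1–B3, B2–B4, B3–B5, B4–B6, B3–B7
Every bag has size at most 4, so the width is 4 − 1 = 3 and tw(G) ≤ 3. For the lower bound, the 4 vertices {0, 3, 4, 8} are pairwise adjacent, and any tree decomposition puts a clique entirely inside one bag — forcing width ≥ 3. Combining the bounds, tw(G) = 3.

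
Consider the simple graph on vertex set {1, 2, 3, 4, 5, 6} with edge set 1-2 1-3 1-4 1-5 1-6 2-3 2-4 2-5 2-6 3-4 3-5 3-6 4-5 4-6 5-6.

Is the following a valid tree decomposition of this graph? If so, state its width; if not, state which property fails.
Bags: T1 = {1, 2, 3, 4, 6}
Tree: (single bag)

No — vertex 5 appears in no bag.

A tree decomposition must satisfy three properties: every vertex lies in some bag; for every edge, both endpoints lie together in some bag; and for every vertex, the bags containing it form a connected subtree. Here vertex 5 appears in no bag, so the decomposition is invalid.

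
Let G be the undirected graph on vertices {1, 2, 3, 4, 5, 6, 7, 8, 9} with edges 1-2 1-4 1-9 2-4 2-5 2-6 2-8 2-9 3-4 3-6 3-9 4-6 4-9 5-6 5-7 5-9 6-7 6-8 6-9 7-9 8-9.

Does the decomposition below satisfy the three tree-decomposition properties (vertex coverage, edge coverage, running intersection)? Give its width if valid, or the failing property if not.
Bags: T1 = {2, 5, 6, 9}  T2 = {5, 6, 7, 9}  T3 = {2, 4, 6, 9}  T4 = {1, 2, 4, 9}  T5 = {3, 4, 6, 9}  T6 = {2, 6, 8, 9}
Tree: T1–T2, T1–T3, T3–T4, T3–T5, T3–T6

Yes; width 3.

Checking the three conditions: (i) the bags cover all of {1, 2, 3, 4, 5, 6, 7, 8, 9}; (ii) for each edge, some bag contains both endpoints; (iii) the bags containing any fixed vertex form a subtree. All hold, so the decomposition is valid with width 4 − 1 = 3.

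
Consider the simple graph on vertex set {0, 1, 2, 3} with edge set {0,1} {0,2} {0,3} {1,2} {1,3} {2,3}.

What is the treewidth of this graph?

3

A width-3 tree decomposition is:
Bags: B1 = {0, 1, 2, 3}
Tree: (single bag)
With just one bag of size 4, the width is 4 − 1 = 3, so tw(G) ≤ 3. Conversely, {0, 1, 2, 3} is a clique of size 4, and the vertices of any clique must share a bag in every tree decomposition; so some bag has ≥ 4 vertices and tw(G) ≥ 3. Combining the bounds, tw(G) = 3.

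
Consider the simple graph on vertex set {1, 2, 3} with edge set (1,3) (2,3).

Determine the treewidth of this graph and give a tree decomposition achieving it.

Each bag holds 2 vertices, so the decomposition has width 1, which upper-bounds the treewidth. G has an edge, so its treewidth is at least 1. Therefore the treewidth is 1.

Treewidth 1.
Bags: B1 = {2, 3}  B2 = {1, 3}
Tree: B1–B2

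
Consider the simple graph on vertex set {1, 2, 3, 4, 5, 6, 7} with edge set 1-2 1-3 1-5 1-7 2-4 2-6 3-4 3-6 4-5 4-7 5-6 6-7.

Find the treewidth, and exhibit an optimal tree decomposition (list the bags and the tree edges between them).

Every bag has size at most 4, so the width is 4 − 1 = 3 and tw(G) ≤ 3. For the lower bound: the 4 vertex sets {4,5}, {6,7}, {1}, {3} are disjoint, each induces a connected subgraph, and every pair is joined by at least one edge of G. Contracting each set to a single vertex therefore yields K_{4} as a minor, and since treewidth is minor-monotone, tw(G) ≥ tw(K_{4}) = 3. The upper and lower bounds meet at 3, so that is the treewidth.

Treewidth 3.
One such decomposition:
Bags: B1 = {1, 4, 5, 6}  B2 = {1, 4, 6, 7}  B3 = {1, 3, 4, 6}  B4 = {1, 2, 4, 6}
Tree: B1–B2, B2–B3, B3–B4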